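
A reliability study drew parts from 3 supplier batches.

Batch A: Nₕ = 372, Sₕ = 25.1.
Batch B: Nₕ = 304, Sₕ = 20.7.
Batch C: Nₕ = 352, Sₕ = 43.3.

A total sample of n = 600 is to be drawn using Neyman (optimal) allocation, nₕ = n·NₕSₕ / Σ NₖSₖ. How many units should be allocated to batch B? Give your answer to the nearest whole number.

Σ NₕSₕ = 372·25.1 + 304·20.7 + 352·43.3 = 30871.6.
Share for B: 6292.8/30871.6 = 0.20384.
n_B = 600 × 0.20384 = 122.303... → 122.

122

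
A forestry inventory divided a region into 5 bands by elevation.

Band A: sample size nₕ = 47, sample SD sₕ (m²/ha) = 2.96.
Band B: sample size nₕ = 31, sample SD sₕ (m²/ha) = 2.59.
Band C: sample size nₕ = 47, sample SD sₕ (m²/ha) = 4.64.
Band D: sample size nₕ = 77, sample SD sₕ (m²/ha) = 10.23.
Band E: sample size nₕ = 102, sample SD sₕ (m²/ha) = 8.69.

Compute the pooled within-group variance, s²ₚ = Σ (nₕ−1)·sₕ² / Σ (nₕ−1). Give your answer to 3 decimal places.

57.443

Degrees of freedom: 46 + 30 + 46 + 76 + 101 = 299.
Σ(nₕ−1)sₕ² = 46·8.7616 + 30·6.7081 + 46·21.5296 + 76·104.6529 + 101·75.5161 = 17175.3847.
s²ₚ = 17175.3847 / 299 = 57.44276... → 57.443.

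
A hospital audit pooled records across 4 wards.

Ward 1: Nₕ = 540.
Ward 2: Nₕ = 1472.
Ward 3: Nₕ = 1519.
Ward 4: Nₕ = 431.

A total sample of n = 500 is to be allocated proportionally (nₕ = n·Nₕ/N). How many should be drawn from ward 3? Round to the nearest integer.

N = 540 + 1472 + 1519 + 431 = 3962.
n_3 = 500·1519/3962 = 191.696... → 192.

192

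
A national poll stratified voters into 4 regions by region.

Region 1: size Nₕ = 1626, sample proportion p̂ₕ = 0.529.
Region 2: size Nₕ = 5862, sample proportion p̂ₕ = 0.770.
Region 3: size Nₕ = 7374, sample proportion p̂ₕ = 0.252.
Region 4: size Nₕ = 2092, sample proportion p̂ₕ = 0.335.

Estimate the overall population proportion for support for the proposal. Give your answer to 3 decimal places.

N = 1626 + 5862 + 7374 + 2092 = 16954.
Overall proportion = Σ (Nₕ/N)·p̂ₕ.
Σ Nₕp̂ₕ = 860.154 + 4513.74 + 1858.248 + 700.82 = 7932.962.
7932.962 / 16954 = 0.46791... → 0.468.

0.468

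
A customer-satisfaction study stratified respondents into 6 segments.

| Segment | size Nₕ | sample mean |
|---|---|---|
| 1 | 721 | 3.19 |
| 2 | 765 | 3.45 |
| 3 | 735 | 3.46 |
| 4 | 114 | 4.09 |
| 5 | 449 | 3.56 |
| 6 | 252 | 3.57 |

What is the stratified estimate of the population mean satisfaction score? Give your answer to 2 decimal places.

3.44

N = 721 + 765 + 735 + 114 + 449 + 252 = 3036.
Overall mean = Σ (Nₕ/N)·x̄ₕ — weight by population share, not a simple average.
Σ Nₕx̄ₕ = 721·3.19 + 765·3.45 + 735·3.46 + 114·4.09 + 449·3.56 + 252·3.57 = 2299.99 + 2639.25 + 2543.1 + 466.26 + 1598.44 + 899.64 = 10446.68.
Divide by N: 10446.68 / 3036 = 3.4409... → 3.44.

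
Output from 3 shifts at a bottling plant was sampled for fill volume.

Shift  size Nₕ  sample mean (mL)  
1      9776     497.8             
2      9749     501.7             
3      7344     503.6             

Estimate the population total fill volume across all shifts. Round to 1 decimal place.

13456004.5

Estimate total by summing Nₕ·x̄ₕ over strata.
9776·497.8 + 9749·501.7 + 7344·503.6 = 4866492.8 + 4891073.3 + 3698438.4 = 13456004.5.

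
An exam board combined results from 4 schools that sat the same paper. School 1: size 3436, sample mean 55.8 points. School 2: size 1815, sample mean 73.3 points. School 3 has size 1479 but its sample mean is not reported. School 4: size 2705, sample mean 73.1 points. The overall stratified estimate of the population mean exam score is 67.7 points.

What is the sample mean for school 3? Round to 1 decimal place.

Σ Nₕx̄ₕ = N·μ, so 1479·x̄_3 = 9435·67.7 − (3436·55.8 + 1815·73.3 + 2705·73.1).
= 638749.5 − 522503.8 = 116245.7.
x̄_3 = 116245.7 / 1479 = 78.597... → 78.6.

78.6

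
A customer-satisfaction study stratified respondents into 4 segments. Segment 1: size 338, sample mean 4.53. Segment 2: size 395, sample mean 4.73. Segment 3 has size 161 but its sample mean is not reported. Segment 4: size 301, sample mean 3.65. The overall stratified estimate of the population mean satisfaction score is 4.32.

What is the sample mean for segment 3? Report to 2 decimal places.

Σ Nₕx̄ₕ = N·μ, so 161·x̄_3 = 1195·4.32 − (338·4.53 + 395·4.73 + 301·3.65).
= 5162.4 − 4498.14 = 664.26.
x̄_3 = 664.26 / 161 = 4.1258... → 4.13.

4.13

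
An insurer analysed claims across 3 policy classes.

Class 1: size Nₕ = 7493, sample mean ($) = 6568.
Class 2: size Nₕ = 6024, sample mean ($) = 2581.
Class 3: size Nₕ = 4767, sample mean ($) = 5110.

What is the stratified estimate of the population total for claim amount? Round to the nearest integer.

89121338

1: 7493·6568 = 49214024
2: 6024·2581 = 15547944
3: 4767·5110 = 24359370
τ̂ = Σ Nₕx̄ₕ = 89121338.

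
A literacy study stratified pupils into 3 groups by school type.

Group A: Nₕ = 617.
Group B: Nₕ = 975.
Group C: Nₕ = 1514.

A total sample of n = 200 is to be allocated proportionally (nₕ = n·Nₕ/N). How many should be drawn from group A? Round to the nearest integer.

40

N = 617 + 975 + 1514 = 3106.
n_A = 200·617/3106 = 39.730... → 40.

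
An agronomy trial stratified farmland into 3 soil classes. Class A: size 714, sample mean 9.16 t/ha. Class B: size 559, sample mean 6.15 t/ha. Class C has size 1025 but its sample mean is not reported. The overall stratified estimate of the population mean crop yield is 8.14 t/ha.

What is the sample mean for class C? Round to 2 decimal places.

8.51

Σ Nₕx̄ₕ = N·μ, so 1025·x̄_C = 2298·8.14 − (714·9.16 + 559·6.15).
= 18705.72 − 9978.09 = 8727.63.
x̄_C = 8727.63 / 1025 = 8.5148... → 8.51.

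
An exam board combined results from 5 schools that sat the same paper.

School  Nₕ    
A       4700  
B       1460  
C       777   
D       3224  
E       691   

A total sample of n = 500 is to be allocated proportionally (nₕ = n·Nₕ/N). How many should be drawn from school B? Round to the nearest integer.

67

Share of school B = 1460/10852 = 0.13454.
Allocate 500 × 0.13454 = 67.269... → 67.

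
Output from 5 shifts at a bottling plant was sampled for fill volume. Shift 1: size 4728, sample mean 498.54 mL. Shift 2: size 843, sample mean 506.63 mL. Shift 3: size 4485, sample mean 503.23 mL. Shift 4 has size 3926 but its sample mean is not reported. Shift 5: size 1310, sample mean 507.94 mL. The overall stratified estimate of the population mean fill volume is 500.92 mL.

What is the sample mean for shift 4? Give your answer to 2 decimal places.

497.58

Σ Nₕx̄ₕ = N·μ, so 3926·x̄_4 = 15292·500.92 − (4728·498.54 + 843·506.63 + 4485·503.23 + 1310·507.94).
= 7660068.64 − 5706574.16 = 1953494.48.
x̄_4 = 1953494.48 / 3926 = 497.5788... → 497.58.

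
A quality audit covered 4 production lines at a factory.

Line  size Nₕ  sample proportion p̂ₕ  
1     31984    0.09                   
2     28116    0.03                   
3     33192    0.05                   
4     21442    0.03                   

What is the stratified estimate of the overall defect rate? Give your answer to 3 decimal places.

0.053

N = 31984 + 28116 + 33192 + 21442 = 114734.
Overall proportion = Σ (Nₕ/N)·p̂ₕ.
Σ Nₕp̂ₕ = 2878.56 + 843.48 + 1659.6 + 643.26 = 6024.9.
6024.9 / 114734 = 0.05251... → 0.053.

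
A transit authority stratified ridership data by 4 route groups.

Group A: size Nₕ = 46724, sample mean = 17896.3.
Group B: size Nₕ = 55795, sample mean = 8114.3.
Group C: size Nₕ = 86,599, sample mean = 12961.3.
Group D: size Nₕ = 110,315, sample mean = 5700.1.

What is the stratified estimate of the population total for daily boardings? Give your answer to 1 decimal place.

Population total = Σ Nₕ·x̄ₕ (each stratum's size times its mean).
46724·17896.3 + 55795·8114.3 + 86599·12961.3 + 110315·5700.1 = 836186721.2 + 452737368.5 + 1122435618.7 + 628806531.5 = 3040166239.9.

3040166239.9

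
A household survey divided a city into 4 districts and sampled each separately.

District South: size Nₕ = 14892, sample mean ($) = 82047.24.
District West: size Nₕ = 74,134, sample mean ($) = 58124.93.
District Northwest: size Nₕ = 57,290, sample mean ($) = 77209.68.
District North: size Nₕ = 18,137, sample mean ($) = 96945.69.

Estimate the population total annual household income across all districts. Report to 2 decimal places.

South: 14892·82047.24 = 1221847498.08
West: 74134·58124.93 = 4309033560.62
Northwest: 57290·77209.68 = 4423342567.2
North: 18137·96945.69 = 1758303979.53
τ̂ = Σ Nₕx̄ₕ = 11712527605.43.

11712527605.43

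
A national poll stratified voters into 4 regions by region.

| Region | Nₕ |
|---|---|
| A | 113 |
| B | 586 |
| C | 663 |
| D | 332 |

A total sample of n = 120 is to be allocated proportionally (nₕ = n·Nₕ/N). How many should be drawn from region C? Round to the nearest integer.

47

Share of region C = 663/1694 = 0.39138.
Allocate 120 × 0.39138 = 46.966... → 47.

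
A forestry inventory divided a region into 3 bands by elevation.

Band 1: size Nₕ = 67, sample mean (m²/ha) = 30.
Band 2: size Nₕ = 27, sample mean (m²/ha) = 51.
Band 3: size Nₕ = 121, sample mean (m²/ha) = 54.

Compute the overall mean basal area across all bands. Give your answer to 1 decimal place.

x̄_st = (Σ Nₕx̄ₕ) / (Σ Nₕ) = (67·30 + 27·51 + 121·54) / 215
= 9921 / 215 = 46.144... → 46.1.

46.1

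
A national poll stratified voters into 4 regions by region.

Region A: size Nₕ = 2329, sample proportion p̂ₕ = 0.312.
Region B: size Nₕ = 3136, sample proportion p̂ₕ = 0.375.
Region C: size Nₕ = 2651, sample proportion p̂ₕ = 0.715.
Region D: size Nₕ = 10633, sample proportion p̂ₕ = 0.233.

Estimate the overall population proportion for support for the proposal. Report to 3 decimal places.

N = 2329 + 3136 + 2651 + 10633 = 18749.
Overall proportion = Σ (Nₕ/N)·p̂ₕ.
Σ Nₕp̂ₕ = 726.648 + 1176 + 1895.465 + 2477.489 = 6275.602.
6275.602 / 18749 = 0.33472... → 0.335.

0.335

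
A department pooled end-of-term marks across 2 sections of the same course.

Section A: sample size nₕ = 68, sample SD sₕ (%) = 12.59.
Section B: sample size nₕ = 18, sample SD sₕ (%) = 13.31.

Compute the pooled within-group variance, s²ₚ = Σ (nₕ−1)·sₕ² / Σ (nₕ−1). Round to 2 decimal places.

A: (68−1)·12.59² = 67·158.5081 = 10620.0427
B: (18−1)·13.31² = 17·177.1561 = 3011.6537
Numerator = 13631.6964; denominator = Σ(nₕ−1) = 84.
s²ₚ = 13631.6964/84 = 162.2821 → 162.28.

162.28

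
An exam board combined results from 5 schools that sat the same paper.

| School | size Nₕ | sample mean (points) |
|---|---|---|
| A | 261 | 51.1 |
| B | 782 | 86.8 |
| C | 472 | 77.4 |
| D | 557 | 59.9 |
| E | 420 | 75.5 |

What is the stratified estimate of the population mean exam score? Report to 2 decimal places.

x̄_st = (Σ Nₕx̄ₕ) / (Σ Nₕ) = (261·51.1 + 782·86.8 + 472·77.4 + 557·59.9 + 420·75.5) / 2492
= 182821.8 / 2492 = 73.3635... → 73.36.

73.36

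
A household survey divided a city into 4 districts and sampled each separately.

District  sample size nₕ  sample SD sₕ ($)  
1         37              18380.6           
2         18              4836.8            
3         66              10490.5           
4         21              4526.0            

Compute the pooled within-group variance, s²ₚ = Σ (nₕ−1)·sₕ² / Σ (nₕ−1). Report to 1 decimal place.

145820022.4

1: (37−1)·18380.6² = 36·337846456.36 = 12162472428.96
2: (18−1)·4836.8² = 17·23394634.24 = 397708782.08
3: (66−1)·10490.5² = 65·110050590.25 = 7153288366.25
4: (21−1)·4526.0² = 20·20484676 = 409693520
Numerator = 20123163097.29; denominator = Σ(nₕ−1) = 138.
s²ₚ = 20123163097.29/138 = 145820022.444... → 145820022.4.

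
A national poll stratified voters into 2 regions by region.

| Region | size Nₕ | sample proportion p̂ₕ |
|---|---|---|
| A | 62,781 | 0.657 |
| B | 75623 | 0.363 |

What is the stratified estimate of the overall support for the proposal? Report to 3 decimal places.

Wₕ = Nₕ/N with N = 138404: 0.4536, 0.5464.
p̂_st = 0.4536·0.657 + 0.5464·0.363 ≈ 0.49636... → 0.496.

0.496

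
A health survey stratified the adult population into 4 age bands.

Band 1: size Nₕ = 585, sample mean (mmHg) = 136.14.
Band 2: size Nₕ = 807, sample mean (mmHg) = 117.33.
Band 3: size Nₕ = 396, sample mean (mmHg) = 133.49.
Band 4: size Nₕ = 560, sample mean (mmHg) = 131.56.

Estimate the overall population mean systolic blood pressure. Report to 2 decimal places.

128.14

N = 585 + 807 + 396 + 560 = 2348.
Weight each subgroup mean by Nₕ/N and sum.
Σ Nₕx̄ₕ = 585·136.14 + 807·117.33 + 396·133.49 + 560·131.56 = 79641.9 + 94685.31 + 52862.04 + 73673.6 = 300862.85.
Divide by N: 300862.85 / 2348 = 128.1358... → 128.14.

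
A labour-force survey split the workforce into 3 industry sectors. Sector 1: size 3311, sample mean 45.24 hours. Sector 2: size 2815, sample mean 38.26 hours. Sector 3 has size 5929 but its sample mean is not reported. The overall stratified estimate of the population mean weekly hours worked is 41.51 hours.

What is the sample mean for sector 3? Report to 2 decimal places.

40.97

Σ Nₕx̄ₕ = N·μ, so 5929·x̄_3 = 12055·41.51 − (3311·45.24 + 2815·38.26).
= 500403.05 − 257491.54 = 242911.51.
x̄_3 = 242911.51 / 5929 = 40.9701... → 40.97.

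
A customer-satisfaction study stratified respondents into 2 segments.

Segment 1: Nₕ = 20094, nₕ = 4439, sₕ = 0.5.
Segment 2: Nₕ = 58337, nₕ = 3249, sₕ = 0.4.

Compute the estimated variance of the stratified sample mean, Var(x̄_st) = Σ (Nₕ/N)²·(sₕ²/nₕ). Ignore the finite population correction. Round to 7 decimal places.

N = 78431; Wₕ = Nₕ/N.
segment 1: (20094/78431)²·0.5²/4439 = 0.0000036967
segment 2: (58337/78431)²·0.4²/3249 = 0.0000272448
Sum = 0.0000309414 → 0.0000309.

0.0000309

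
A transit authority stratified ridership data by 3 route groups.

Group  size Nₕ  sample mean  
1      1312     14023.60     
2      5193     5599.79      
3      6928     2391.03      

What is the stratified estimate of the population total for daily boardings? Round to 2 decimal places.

1: 1312·14023.60 = 18398963.2
2: 5193·5599.79 = 29079709.47
3: 6928·2391.03 = 16565055.84
τ̂ = Σ Nₕx̄ₕ = 64043728.51.

64043728.51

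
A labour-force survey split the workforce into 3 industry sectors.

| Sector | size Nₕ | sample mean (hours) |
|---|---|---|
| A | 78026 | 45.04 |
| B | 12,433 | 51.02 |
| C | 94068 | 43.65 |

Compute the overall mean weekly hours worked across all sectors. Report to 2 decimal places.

N = 184527; weights Wₕ = Nₕ/N = (0.4228, 0.0674, 0.5098).
x̄_st = Σ Wₕ·x̄ₕ = 0.4228·45.04 + 0.0674·51.02 + 0.5098·43.65 ≈ 44.7343...
→ 44.73.

44.73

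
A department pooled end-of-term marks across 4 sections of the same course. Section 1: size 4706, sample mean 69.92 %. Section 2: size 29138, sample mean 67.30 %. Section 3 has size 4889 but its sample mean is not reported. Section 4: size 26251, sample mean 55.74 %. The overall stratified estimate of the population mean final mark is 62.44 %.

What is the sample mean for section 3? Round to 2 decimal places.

62.25

Σ Nₕx̄ₕ = N·μ, so 4889·x̄_3 = 64984·62.44 − (4706·69.92 + 29138·67.30 + 26251·55.74).
= 4057600.96 − 3753261.66 = 304339.3.
x̄_3 = 304339.3 / 4889 = 62.2498... → 62.25.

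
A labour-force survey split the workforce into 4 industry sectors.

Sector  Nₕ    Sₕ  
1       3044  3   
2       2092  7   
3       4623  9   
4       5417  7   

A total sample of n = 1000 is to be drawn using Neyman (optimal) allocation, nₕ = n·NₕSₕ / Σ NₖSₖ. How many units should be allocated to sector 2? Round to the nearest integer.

1: NₕSₕ = 3044·3 = 9132
2: NₕSₕ = 2092·7 = 14644
3: NₕSₕ = 4623·9 = 41607
4: NₕSₕ = 5417·7 = 37919
Σ NₕSₕ = 103302.
n_2 = 1000·14644/103302 = 141.759... → 142.

142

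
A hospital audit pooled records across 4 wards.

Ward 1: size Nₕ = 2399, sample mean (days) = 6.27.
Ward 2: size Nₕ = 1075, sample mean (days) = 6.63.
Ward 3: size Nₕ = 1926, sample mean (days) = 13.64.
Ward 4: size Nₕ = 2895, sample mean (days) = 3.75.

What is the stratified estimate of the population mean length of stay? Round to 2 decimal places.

7.15

N = 8295; weights Wₕ = Nₕ/N = (0.2892, 0.1296, 0.2322, 0.3490).
x̄_st = Σ Wₕ·x̄ₕ = 0.2892·6.27 + 0.1296·6.63 + 0.2322·13.64 + 0.3490·3.75 ≈ 7.1484...
→ 7.15.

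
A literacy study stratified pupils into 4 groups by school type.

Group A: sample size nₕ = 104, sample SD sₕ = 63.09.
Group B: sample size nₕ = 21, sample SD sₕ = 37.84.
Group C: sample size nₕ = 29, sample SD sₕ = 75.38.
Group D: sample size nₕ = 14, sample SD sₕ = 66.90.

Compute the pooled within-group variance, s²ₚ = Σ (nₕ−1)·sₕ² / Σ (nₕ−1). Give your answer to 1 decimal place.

3999.4

Degrees of freedom: 103 + 20 + 28 + 13 = 164.
Σ(nₕ−1)sₕ² = 103·3980.3481 + 20·1431.8656 + 28·5682.1444 + 13·4475.61 = 655896.1395.
s²ₚ = 655896.1395 / 164 = 3999.367... → 3999.4.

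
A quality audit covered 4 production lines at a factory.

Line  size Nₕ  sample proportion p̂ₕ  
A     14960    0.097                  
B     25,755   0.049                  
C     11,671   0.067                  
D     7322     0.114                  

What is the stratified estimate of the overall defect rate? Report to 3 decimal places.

0.073

N = 14960 + 25755 + 11671 + 7322 = 59708.
Overall proportion = Σ (Nₕ/N)·p̂ₕ.
Σ Nₕp̂ₕ = 1451.12 + 1261.995 + 781.957 + 834.708 = 4329.78.
4329.78 / 59708 = 0.07252... → 0.073.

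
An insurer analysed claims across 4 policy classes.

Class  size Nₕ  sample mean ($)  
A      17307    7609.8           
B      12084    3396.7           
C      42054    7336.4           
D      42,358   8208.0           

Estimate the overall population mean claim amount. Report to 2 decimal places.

N = 17307 + 12084 + 42054 + 42358 = 113803.
The stratified mean weights each stratum mean by its population share Nₕ/N.
Σ Nₕx̄ₕ = 17307·7609.8 + 12084·3396.7 + 42054·7336.4 + 42358·8208.0 = 131702808.6 + 41045722.8 + 308524965.6 + 347674464 = 828947961.
Divide by N: 828947961 / 113803 = 7284.0607... → 7284.06.

7284.06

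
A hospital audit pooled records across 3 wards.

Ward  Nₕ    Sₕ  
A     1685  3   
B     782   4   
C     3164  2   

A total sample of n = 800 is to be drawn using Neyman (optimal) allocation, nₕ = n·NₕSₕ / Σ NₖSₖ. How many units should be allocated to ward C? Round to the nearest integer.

349

A: NₕSₕ = 1685·3 = 5055
B: NₕSₕ = 782·4 = 3128
C: NₕSₕ = 3164·2 = 6328
Σ NₕSₕ = 14511.
n_C = 800·6328/14511 = 348.866... → 349.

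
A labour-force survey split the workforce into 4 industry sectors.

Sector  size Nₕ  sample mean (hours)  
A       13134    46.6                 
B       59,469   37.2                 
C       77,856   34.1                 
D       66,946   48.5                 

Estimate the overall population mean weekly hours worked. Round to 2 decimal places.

N = 13134 + 59469 + 77856 + 66946 = 217405.
The stratified mean weights each stratum mean by its population share Nₕ/N.
Σ Nₕx̄ₕ = 13134·46.6 + 59469·37.2 + 77856·34.1 + 66946·48.5 = 612044.4 + 2212246.8 + 2654889.6 + 3246881 = 8726061.8.
Divide by N: 8726061.8 / 217405 = 40.1374... → 40.14.

40.14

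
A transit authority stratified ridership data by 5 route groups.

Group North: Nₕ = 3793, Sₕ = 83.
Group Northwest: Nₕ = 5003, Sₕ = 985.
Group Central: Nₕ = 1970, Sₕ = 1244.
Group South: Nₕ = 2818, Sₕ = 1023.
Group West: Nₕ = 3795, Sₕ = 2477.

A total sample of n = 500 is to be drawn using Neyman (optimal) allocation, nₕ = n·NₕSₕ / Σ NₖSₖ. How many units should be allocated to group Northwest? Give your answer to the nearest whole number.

123

North: NₕSₕ = 3793·83 = 314819
Northwest: NₕSₕ = 5003·985 = 4927955
Central: NₕSₕ = 1970·1244 = 2450680
South: NₕSₕ = 2818·1023 = 2882814
West: NₕSₕ = 3795·2477 = 9400215
Σ NₕSₕ = 19976483.
n_Northwest = 500·4927955/19976483 = 123.344... → 123.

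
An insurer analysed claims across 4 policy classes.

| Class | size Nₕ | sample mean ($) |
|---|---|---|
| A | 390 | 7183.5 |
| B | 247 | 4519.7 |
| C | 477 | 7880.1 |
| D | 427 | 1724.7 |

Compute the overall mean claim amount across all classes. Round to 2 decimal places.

5459.56

N = 390 + 247 + 477 + 427 = 1541.
Weight each subgroup mean by Nₕ/N and sum.
Σ Nₕx̄ₕ = 390·7183.5 + 247·4519.7 + 477·7880.1 + 427·1724.7 = 2801565 + 1116365.9 + 3758807.7 + 736446.9 = 8413185.5.
Divide by N: 8413185.5 / 1541 = 5459.5623... → 5459.56.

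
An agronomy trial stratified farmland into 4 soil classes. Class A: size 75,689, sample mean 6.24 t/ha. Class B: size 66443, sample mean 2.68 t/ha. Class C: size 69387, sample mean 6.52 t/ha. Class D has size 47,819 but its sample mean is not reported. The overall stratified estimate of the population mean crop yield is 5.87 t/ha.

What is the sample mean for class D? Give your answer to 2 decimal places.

N = 75689 + 66443 + 69387 + 47819 = 259338.
Overall total = μ·N = 5.87·259338 = 1522314.06.
Subtract the known strata: 75689·6.24 + 66443·2.68 + 69387·6.52 = 1102769.84.
Remaining total for class D: 1522314.06 − 1102769.84 = 419544.22.
Divide by its size: 419544.22 / 47819 = 8.7736... → 8.77.

8.77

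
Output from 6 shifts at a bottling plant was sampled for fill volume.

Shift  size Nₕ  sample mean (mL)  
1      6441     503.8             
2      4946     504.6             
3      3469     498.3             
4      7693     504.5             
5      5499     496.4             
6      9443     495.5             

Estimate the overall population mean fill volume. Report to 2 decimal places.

x̄_st = (Σ Nₕx̄ₕ) / (Σ Nₕ) = (6441·503.8 + 4946·504.6 + 3469·498.3 + 7693·504.5 + 5499·496.4 + 9443·495.5) / 37491
= 18759158.7 / 37491 = 500.3643... → 500.36.

500.36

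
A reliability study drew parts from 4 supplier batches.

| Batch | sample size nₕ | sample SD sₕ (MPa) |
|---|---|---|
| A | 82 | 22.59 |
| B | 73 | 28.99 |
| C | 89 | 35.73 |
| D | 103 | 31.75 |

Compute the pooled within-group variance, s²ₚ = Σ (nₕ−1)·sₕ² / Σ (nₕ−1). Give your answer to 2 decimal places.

Degrees of freedom: 81 + 72 + 88 + 102 = 343.
Σ(nₕ−1)sₕ² = 81·510.3081 + 72·840.4201 + 88·1276.6329 + 102·1008.0625 = 317011.2735.
s²ₚ = 317011.2735 / 343 = 924.2311... → 924.23.

924.23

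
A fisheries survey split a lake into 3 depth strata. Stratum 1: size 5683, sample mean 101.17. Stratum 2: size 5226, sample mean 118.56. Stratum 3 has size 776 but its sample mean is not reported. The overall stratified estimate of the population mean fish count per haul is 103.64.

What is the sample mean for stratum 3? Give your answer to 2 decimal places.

21.25

Σ Nₕx̄ₕ = N·μ, so 776·x̄_3 = 11685·103.64 − (5683·101.17 + 5226·118.56).
= 1211033.4 − 1194543.67 = 16489.73.
x̄_3 = 16489.73 / 776 = 21.2497... → 21.25.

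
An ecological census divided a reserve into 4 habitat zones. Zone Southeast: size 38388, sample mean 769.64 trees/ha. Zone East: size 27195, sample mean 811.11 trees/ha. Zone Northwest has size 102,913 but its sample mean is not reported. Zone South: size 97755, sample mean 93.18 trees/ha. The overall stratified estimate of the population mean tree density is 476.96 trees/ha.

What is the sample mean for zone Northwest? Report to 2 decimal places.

644.03

N = 38388 + 27195 + 102913 + 97755 = 266251.
Overall total = μ·N = 476.96·266251 = 126991076.96.
Subtract the known strata: 38388·769.64 + 27195·811.11 + 97755·93.18 = 60711887.67.
Remaining total for zone Northwest: 126991076.96 − 60711887.67 = 66279189.29.
Divide by its size: 66279189.29 / 102913 = 644.0313... → 644.03.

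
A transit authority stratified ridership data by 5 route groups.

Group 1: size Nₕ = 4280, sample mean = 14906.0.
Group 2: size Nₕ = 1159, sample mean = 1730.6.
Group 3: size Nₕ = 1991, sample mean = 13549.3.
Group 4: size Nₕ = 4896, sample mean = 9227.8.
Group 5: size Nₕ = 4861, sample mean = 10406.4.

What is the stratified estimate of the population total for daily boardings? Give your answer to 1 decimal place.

188544920.9

1: 4280·14906.0 = 63797680
2: 1159·1730.6 = 2005765.4
3: 1991·13549.3 = 26976656.3
4: 4896·9227.8 = 45179308.8
5: 4861·10406.4 = 50585510.4
τ̂ = Σ Nₕx̄ₕ = 188544920.9.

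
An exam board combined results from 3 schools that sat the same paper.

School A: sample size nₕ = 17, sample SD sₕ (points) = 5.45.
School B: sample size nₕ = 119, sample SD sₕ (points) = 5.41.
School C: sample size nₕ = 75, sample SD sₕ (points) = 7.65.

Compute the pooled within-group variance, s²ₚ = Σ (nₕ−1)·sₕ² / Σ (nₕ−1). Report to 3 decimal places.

A: (17−1)·5.45² = 16·29.7025 = 475.24
B: (119−1)·5.41² = 118·29.2681 = 3453.6358
C: (75−1)·7.65² = 74·58.5225 = 4330.665
Numerator = 8259.5408; denominator = Σ(nₕ−1) = 208.
s²ₚ = 8259.5408/208 = 39.70933... → 39.709.

39.709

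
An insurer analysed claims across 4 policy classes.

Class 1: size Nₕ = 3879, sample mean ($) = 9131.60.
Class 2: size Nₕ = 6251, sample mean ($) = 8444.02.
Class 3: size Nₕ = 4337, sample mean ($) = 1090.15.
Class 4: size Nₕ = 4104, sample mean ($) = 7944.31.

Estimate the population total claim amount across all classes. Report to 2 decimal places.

125536474.21

Population total = Σ Nₕ·x̄ₕ (each stratum's size times its mean).
3879·9131.60 + 6251·8444.02 + 4337·1090.15 + 4104·7944.31 = 35421476.4 + 52783569.02 + 4727980.55 + 32603448.24 = 125536474.21.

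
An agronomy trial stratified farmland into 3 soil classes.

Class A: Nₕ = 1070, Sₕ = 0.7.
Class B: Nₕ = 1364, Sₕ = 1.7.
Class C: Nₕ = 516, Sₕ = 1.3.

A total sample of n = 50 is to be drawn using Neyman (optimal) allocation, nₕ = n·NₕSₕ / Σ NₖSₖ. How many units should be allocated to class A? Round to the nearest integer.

A: NₕSₕ = 1070·0.7 = 749
B: NₕSₕ = 1364·1.7 = 2318.8
C: NₕSₕ = 516·1.3 = 670.8
Σ NₕSₕ = 3738.6.
n_A = 50·749/3738.6 = 10.017... → 10.

10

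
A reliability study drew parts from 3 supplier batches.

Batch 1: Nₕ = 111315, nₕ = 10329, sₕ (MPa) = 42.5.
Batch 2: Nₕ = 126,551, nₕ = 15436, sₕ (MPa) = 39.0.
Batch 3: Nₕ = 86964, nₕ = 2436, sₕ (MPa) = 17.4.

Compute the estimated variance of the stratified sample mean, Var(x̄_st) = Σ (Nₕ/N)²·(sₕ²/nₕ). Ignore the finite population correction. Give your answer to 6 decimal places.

0.044400

N = 324830. Term for each stratum: Wₕ²sₕ²/nₕ.
Var(x̄_st) = 0.020535945 + 0.014955927 + 0.008908159 = 0.044400032 → 0.044400.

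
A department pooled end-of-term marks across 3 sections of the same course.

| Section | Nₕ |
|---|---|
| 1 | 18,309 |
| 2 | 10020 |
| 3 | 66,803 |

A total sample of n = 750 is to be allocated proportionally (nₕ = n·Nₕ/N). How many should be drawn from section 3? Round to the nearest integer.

527

Share of section 3 = 66803/95132 = 0.70221.
Allocate 750 × 0.70221 = 526.660... → 527.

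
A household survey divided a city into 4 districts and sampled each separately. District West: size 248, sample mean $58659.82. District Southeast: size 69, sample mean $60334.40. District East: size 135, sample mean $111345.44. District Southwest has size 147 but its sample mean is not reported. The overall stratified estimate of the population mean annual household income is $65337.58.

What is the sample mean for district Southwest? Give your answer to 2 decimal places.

N = 248 + 69 + 135 + 147 = 599.
Overall total = μ·N = 65337.58·599 = 39137210.42.
Subtract the known strata: 248·58659.82 + 69·60334.40 + 135·111345.44 = 33742343.36.
Remaining total for district Southwest: 39137210.42 − 33742343.36 = 5394867.06.
Divide by its size: 5394867.06 / 147 = 36699.7759... → 36699.78.

36699.78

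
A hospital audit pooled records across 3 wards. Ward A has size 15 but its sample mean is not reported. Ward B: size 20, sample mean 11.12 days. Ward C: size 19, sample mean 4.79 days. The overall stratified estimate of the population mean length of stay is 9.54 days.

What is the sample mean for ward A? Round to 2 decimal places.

13.45

Σ Nₕx̄ₕ = N·μ, so 15·x̄_A = 54·9.54 − (20·11.12 + 19·4.79).
= 515.16 − 313.41 = 201.75.
x̄_A = 201.75 / 15 = 13.45 → 13.45.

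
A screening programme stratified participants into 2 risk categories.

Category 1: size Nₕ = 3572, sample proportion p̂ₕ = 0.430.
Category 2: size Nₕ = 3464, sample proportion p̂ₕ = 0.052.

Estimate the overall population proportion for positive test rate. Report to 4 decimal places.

N = 3572 + 3464 = 7036.
Overall proportion = Σ (Nₕ/N)·p̂ₕ.
Σ Nₕp̂ₕ = 1535.96 + 180.128 = 1716.088.
1716.088 / 7036 = 0.243901... → 0.2439.

0.2439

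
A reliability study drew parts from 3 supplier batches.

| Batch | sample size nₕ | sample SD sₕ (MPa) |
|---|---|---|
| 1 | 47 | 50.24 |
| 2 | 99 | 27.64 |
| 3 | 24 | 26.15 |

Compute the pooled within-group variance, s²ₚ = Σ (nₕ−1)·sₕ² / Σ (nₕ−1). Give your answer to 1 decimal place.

Degrees of freedom: 46 + 98 + 23 = 167.
Σ(nₕ−1)sₕ² = 46·2524.0576 + 98·763.9696 + 23·683.8225 = 206703.5879.
s²ₚ = 206703.5879 / 167 = 1237.746... → 1237.7.

1237.7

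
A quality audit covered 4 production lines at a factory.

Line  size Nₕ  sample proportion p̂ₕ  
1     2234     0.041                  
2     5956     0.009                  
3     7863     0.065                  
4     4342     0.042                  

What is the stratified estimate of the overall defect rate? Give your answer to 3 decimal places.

N = 2234 + 5956 + 7863 + 4342 = 20395.
Overall proportion = Σ (Nₕ/N)·p̂ₕ.
Σ Nₕp̂ₕ = 91.594 + 53.604 + 511.095 + 182.364 = 838.657.
838.657 / 20395 = 0.04112... → 0.041.

0.041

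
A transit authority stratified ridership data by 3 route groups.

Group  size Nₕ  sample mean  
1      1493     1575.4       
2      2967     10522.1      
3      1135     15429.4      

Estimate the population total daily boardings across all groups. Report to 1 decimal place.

Estimate total by summing Nₕ·x̄ₕ over strata.
1493·1575.4 + 2967·10522.1 + 1135·15429.4 = 2352072.2 + 31219070.7 + 17512369 = 51083511.9.

51083511.9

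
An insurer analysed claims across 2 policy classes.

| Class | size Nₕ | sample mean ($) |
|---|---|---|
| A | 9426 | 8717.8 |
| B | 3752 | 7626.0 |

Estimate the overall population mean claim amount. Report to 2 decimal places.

N = 13178; weights Wₕ = Nₕ/N = (0.7153, 0.2847).
x̄_st = Σ Wₕ·x̄ₕ = 0.7153·8717.8 + 0.2847·7626.0 ≈ 8406.9460...
→ 8406.95.

8406.95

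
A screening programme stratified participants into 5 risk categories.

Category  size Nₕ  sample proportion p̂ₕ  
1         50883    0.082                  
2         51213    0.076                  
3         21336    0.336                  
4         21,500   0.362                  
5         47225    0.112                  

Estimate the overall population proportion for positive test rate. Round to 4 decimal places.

N = 50883 + 51213 + 21336 + 21500 + 47225 = 192157.
Overall proportion = Σ (Nₕ/N)·p̂ₕ.
Σ Nₕp̂ₕ = 4172.406 + 3892.188 + 7168.896 + 7783 + 5289.2 = 28305.69.
28305.69 / 192157 = 0.147305... → 0.1473.

0.1473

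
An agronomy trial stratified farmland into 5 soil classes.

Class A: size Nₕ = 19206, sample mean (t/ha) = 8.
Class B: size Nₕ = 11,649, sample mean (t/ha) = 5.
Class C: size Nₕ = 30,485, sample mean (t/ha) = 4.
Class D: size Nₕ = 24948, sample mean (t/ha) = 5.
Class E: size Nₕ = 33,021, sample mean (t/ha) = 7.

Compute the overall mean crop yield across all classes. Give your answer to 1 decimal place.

N = 19206 + 11649 + 30485 + 24948 + 33021 = 119309.
Weight each subgroup mean by Nₕ/N and sum.
Σ Nₕx̄ₕ = 19206·8 + 11649·5 + 30485·4 + 24948·5 + 33021·7 = 153648 + 58245 + 121940 + 124740 + 231147 = 689720.
Divide by N: 689720 / 119309 = 5.781... → 5.8.

5.8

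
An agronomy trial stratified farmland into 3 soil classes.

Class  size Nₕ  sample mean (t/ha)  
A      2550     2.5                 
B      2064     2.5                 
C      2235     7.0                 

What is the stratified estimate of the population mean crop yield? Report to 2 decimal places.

3.97

N = 2550 + 2064 + 2235 = 6849.
Overall mean = Σ (Nₕ/N)·x̄ₕ — weight by population share, not a simple average.
Σ Nₕx̄ₕ = 2550·2.5 + 2064·2.5 + 2235·7.0 = 6375 + 5160 + 15645 = 27180.
Divide by N: 27180 / 6849 = 3.9685... → 3.97.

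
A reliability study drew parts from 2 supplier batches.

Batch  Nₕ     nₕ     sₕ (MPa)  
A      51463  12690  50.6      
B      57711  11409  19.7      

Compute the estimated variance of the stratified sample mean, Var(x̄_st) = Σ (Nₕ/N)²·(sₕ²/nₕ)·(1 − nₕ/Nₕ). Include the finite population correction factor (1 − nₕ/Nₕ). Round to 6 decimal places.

0.041403

N = 109174; Wₕ = Nₕ/N.
batch A: (51463/109174)²·50.6²/12690·(1 − 12690/51463) = 0.033777342
batch B: (57711/109174)²·19.7²/11409·(1 − 11409/57711) = 0.007626140
Sum = 0.041403482 → 0.041403.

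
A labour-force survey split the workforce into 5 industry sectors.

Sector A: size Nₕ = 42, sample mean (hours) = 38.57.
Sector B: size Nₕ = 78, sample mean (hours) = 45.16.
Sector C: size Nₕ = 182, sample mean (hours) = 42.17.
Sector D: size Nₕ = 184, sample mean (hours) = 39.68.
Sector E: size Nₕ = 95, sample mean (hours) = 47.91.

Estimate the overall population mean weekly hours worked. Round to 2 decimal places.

42.46

N = 581; weights Wₕ = Nₕ/N = (0.0723, 0.1343, 0.3133, 0.3167, 0.1635).
x̄_st = Σ Wₕ·x̄ₕ = 0.0723·38.57 + 0.1343·45.16 + 0.3133·42.17 + 0.3167·39.68 + 0.1635·47.91 ≈ 42.4612...
→ 42.46.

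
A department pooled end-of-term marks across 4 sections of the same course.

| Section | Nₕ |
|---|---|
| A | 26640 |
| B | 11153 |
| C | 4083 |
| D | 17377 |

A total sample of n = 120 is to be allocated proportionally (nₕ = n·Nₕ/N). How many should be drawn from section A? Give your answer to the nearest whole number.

54

N = 26640 + 11153 + 4083 + 17377 = 59253.
n_A = 120·26640/59253 = 53.952... → 54.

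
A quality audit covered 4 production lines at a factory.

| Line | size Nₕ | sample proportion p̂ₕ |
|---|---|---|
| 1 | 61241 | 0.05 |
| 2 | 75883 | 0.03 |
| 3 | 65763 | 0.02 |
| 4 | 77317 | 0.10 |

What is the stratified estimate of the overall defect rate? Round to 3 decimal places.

N = 61241 + 75883 + 65763 + 77317 = 280204.
Overall proportion = Σ (Nₕ/N)·p̂ₕ.
Σ Nₕp̂ₕ = 3062.05 + 2276.49 + 1315.26 + 7731.7 = 14385.5.
14385.5 / 280204 = 0.05134... → 0.051.

0.051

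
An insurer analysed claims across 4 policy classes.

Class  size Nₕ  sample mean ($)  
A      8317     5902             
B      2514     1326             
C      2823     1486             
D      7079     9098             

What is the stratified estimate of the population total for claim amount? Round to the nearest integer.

Population total = Σ Nₕ·x̄ₕ (each stratum's size times its mean).
8317·5902 + 2514·1326 + 2823·1486 + 7079·9098 = 49086934 + 3333564 + 4194978 + 64404742 = 121020218.

121020218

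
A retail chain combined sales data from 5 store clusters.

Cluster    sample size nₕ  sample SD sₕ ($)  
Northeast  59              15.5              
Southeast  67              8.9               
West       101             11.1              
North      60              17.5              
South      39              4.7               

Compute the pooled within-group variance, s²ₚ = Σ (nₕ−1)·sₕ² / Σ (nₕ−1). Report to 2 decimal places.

Northeast: (59−1)·15.5² = 58·240.25 = 13934.5
Southeast: (67−1)·8.9² = 66·79.21 = 5227.86
West: (101−1)·11.1² = 100·123.21 = 12321
North: (60−1)·17.5² = 59·306.25 = 18068.75
South: (39−1)·4.7² = 38·22.09 = 839.42
Numerator = 50391.53; denominator = Σ(nₕ−1) = 321.
s²ₚ = 50391.53/321 = 156.9830... → 156.98.

156.98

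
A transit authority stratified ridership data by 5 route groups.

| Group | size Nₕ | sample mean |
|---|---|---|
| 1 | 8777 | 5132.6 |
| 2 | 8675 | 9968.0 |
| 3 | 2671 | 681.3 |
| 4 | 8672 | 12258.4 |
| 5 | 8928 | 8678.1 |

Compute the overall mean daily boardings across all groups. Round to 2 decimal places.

N = 8777 + 8675 + 2671 + 8672 + 8928 = 37723.
The stratified mean weights each stratum mean by its population share Nₕ/N.
Σ Nₕx̄ₕ = 8777·5132.6 + 8675·9968.0 + 2671·681.3 + 8672·12258.4 + 8928·8678.1 = 45048830.2 + 86472400 + 1819752.3 + 106304844.8 + 77478076.8 = 317123904.1.
Divide by N: 317123904.1 / 37723 = 8406.6459... → 8406.65.

8406.65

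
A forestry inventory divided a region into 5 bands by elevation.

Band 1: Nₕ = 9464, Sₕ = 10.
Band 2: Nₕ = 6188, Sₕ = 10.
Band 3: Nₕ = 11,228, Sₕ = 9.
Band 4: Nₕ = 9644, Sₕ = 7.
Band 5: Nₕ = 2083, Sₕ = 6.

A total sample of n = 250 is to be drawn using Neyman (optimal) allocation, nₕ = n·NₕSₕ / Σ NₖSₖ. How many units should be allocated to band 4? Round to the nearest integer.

1: NₕSₕ = 9464·10 = 94640
2: NₕSₕ = 6188·10 = 61880
3: NₕSₕ = 11228·9 = 101052
4: NₕSₕ = 9644·7 = 67508
5: NₕSₕ = 2083·6 = 12498
Σ NₕSₕ = 337578.
n_4 = 250·67508/337578 = 49.994... → 50.

50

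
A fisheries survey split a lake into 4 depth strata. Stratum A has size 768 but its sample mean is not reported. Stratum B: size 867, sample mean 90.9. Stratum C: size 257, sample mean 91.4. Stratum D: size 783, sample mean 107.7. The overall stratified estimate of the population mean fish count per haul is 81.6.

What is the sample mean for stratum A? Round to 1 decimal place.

41.2

N = 768 + 867 + 257 + 783 = 2675.
Overall total = μ·N = 81.6·2675 = 218280.
Subtract the known strata: 867·90.9 + 257·91.4 + 783·107.7 = 186629.2.
Remaining total for stratum A: 218280 − 186629.2 = 31650.8.
Divide by its size: 31650.8 / 768 = 41.212... → 41.2.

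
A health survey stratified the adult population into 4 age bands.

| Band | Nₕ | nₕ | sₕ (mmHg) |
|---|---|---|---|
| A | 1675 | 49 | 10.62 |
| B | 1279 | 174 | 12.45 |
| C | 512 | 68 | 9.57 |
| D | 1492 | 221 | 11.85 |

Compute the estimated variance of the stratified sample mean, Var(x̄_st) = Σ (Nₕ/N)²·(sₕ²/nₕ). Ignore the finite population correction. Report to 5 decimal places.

N = 4958. Term for each stratum: Wₕ²sₕ²/nₕ.
Var(x̄_st) = 0.26270572 + 0.05928127 + 0.01436289 + 0.05753989 = 0.39388977 → 0.39389.

0.39389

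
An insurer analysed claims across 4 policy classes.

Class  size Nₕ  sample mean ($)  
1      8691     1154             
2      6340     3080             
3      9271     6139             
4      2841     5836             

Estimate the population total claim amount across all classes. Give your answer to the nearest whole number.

Population total = Σ Nₕ·x̄ₕ (each stratum's size times its mean).
8691·1154 + 6340·3080 + 9271·6139 + 2841·5836 = 10029414 + 19527200 + 56914669 + 16580076 = 103051359.

103051359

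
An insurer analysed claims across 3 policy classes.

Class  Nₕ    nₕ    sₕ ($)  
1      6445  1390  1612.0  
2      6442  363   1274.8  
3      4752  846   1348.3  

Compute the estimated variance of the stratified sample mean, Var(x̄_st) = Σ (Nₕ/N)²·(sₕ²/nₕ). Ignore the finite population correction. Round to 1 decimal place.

N = 17639; Wₕ = Nₕ/N.
class 1: (6445/17639)²·1612.0²/1390 = 249.5820
class 2: (6442/17639)²·1274.8²/363 = 597.1329
class 3: (4752/17639)²·1348.3²/846 = 155.9580
Sum = 1002.6729 → 1002.7.

1002.7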